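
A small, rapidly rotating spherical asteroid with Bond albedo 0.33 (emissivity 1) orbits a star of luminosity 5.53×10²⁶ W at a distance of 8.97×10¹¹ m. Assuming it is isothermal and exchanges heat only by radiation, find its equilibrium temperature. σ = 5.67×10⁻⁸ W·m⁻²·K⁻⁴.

T ≈ 113 K

First find the stellar flux at distance d: S = L/(4πd²) = 5.53×10²⁶/(4π·(8.97×10¹¹)²) = 54.69 W/m².
For an isothermal sphere, absorbed (1−a)S·πr² = emitted σ·4πr²·T⁴, so T⁴ = (1−a)S/(4σ).
T⁴ = 0.670·54.69/(4·5.67×10⁻⁸) = 1.616×10⁸ K⁴.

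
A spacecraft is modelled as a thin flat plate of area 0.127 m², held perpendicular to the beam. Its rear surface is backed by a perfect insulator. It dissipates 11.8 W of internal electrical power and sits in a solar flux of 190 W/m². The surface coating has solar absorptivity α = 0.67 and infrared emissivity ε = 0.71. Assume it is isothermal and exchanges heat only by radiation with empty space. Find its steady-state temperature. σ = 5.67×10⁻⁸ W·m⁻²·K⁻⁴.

At steady state, absorbed solar power + internal power = radiated power.
Absorbed: α·S·A_cross = 0.67·190·0.1270 = 16.17 W (cross-section A).
Total input = 16.17 + 11.8 = 27.97 W.
Radiated: εσ·A_surf·T⁴ with A_surf = A = 0.1270 m².
T⁴ = 27.97/(0.71·5.67×10⁻⁸·0.1270) = 5.470×10⁹ K⁴.

T ≈ 272 K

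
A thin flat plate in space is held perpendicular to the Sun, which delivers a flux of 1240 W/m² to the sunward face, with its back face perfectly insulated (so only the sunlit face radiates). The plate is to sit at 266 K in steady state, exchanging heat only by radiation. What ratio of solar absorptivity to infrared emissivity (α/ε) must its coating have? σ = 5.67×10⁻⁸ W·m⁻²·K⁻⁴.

α/ε ≈ 0.229

Balance: αS·A = εσ·1A·T⁴ ⇒ α/ε = σT⁴/S.
α/ε = 5.67×10⁻⁸·(266)⁴/1240 = 5.67×10⁻⁸·5.006×10⁹/1240.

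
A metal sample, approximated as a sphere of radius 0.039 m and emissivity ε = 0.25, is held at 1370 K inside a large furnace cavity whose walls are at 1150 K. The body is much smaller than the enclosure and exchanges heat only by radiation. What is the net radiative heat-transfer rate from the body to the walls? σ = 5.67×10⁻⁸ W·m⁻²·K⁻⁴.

For a small grey body in a large enclosure: P_net = εσA(T_body⁴ − T_wall⁴).
A = 4πr² = 0.01911 m²; T_body⁴ − T_wall⁴ = 3.523×10¹² − 1.749×10¹² = 1.774×10¹² K⁴.
|P_net| = 0.25·5.67×10⁻⁸·0.01911·1.774×10¹².

P_net ≈ 481 W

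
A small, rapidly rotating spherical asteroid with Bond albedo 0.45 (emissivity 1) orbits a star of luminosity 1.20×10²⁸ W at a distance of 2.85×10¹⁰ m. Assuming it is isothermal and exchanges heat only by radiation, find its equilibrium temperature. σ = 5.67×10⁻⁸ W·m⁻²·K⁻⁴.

First find the stellar flux at distance d: S = L/(4πd²) = 1.20×10²⁸/(4π·(2.85×10¹⁰)²) = 1.176×10⁶ W/m².
For an isothermal sphere, absorbed (1−a)S·πr² = emitted σ·4πr²·T⁴, so T⁴ = (1−a)S/(4σ).
T⁴ = 0.550·1.176×10⁶/(4·5.67×10⁻⁸) = 2.851×10¹² K⁴.

T ≈ 1300 K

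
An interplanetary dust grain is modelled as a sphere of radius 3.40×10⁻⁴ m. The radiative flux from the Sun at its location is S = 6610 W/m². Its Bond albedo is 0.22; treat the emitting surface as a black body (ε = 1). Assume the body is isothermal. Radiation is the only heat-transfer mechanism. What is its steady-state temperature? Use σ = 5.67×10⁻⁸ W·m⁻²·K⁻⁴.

T ≈ 388 K

At equilibrium, absorbed power = emitted power.
Absorbing cross-section = πr² = 3.632×10⁻⁷ m²; emitting surface = 4πr² = 1.453×10⁻⁶ m² (ratio 4).
(1−a)S·A_cross = εσ·A_surf·T⁴  ⇒  T⁴ = (1−a)S/(4σ).
T⁴ = 0.780·6610/(4·5.67×10⁻⁸) = 2.273×10¹⁰ K⁴.
T = (2.273×10¹⁰)^(1/4).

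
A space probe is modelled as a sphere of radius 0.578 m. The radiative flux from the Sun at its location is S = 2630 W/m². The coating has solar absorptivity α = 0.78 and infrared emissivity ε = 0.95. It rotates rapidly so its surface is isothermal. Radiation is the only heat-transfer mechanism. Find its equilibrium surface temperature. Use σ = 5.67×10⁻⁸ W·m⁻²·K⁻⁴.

T ≈ 312 K

At equilibrium, absorbed power = emitted power.
Absorbing cross-section = πr² = 1.050 m²; emitting surface = 4πr² = 4.198 m² (ratio 4).
αS·A_cross = εσ·A_surf·T⁴  ⇒  T⁴ = αS/(ε·4σ).
T⁴ = 0.780·2630/(0.95·4·5.67×10⁻⁸) = 9.521×10⁹ K⁴.
T = (9.521×10⁹)^(1/4).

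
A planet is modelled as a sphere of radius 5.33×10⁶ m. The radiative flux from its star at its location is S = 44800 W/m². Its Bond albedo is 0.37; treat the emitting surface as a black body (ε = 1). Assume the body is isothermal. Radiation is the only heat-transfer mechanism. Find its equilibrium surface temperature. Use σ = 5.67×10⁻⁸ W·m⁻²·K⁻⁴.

At equilibrium, absorbed power = emitted power.
Absorbing cross-section = πr² = 8.925×10¹³ m²; emitting surface = 4πr² = 3.570×10¹⁴ m² (ratio 4).
(1−a)S·A_cross = εσ·A_surf·T⁴  ⇒  T⁴ = (1−a)S/(4σ).
T⁴ = 0.630·44800/(4·5.67×10⁻⁸) = 1.244×10¹¹ K⁴.
T = (1.244×10¹¹)^(1/4).

T ≈ 594 K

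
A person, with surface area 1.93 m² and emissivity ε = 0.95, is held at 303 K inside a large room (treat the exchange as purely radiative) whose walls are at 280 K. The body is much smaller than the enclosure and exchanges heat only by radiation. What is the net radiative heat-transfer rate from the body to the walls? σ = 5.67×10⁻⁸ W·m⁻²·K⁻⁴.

P_net ≈ 237 W

For a small grey body in a large enclosure: P_net = εσA(T_body⁴ − T_wall⁴).
A = 1.93 m²; T_body⁴ − T_wall⁴ = 8.429×10⁹ − 6.147×10⁹ = 2.282×10⁹ K⁴.
|P_net| = 0.95·5.67×10⁻⁸·1.930·2.282×10⁹.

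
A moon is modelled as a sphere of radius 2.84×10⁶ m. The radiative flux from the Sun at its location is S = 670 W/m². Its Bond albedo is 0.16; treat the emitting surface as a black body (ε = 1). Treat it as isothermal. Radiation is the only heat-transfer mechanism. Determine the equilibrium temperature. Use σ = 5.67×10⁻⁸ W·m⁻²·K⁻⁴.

At equilibrium, absorbed power = emitted power.
Absorbing cross-section = πr² = 2.534×10¹³ m²; emitting surface = 4πr² = 1.014×10¹⁴ m² (ratio 4).
(1−a)S·A_cross = εσ·A_surf·T⁴  ⇒  T⁴ = (1−a)S/(4σ).
T⁴ = 0.840·670/(4·5.67×10⁻⁸) = 2.481×10⁹ K⁴.
T = (2.481×10⁹)^(1/4).

T ≈ 223 K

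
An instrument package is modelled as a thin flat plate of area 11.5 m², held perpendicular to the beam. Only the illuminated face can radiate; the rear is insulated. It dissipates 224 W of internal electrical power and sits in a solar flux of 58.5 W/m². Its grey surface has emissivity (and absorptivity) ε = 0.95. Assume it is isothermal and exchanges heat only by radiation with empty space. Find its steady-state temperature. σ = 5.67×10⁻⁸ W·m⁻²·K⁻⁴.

T ≈ 193 K

At steady state, absorbed solar power + internal power = radiated power.
Absorbed: α·S·A_cross = 0.95·58.5·11.50 = 639.1 W (cross-section A).
Total input = 639.1 + 224 = 863.1 W.
Radiated: εσ·A_surf·T⁴ with A_surf = A = 11.50 m².
T⁴ = 863.1/(0.95·5.67×10⁻⁸·11.50) = 1.393×10⁹ K⁴.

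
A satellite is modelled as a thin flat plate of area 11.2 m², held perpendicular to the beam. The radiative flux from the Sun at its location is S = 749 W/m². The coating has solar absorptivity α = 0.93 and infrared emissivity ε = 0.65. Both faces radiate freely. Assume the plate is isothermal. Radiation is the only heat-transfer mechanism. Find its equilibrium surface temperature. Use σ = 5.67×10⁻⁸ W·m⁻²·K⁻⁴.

T ≈ 312 K

At equilibrium, absorbed power = emitted power.
Absorbing cross-section = A = 11.20 m²; emitting surface = 2A = 22.40 m² (ratio 2).
αS·A_cross = εσ·A_surf·T⁴  ⇒  T⁴ = αS/(ε·2σ).
T⁴ = 0.930·749/(0.65·2·5.67×10⁻⁸) = 9.450×10⁹ K⁴.
T = (9.450×10⁹)^(1/4).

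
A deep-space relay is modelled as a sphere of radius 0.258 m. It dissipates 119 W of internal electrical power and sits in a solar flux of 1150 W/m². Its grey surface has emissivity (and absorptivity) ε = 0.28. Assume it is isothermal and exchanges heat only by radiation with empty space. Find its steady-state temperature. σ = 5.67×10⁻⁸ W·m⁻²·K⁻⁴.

At steady state, absorbed solar power + internal power = radiated power.
Absorbed: α·S·A_cross = 0.28·1150·0.2091 = 67.34 W (cross-section πr²).
Total input = 67.34 + 119 = 186.3 W.
Radiated: εσ·A_surf·T⁴ with A_surf = 4πr² = 0.8365 m².
T⁴ = 186.3/(0.28·5.67×10⁻⁸·0.8365) = 1.403×10¹⁰ K⁴.

T ≈ 344 K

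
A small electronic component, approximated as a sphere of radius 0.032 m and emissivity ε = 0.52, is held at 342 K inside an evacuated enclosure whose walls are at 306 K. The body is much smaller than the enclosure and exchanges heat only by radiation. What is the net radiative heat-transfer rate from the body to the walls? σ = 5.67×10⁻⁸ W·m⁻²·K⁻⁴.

P_net ≈ 1.86 W

For a small grey body in a large enclosure: P_net = εσA(T_body⁴ − T_wall⁴).
A = 4πr² = 0.01287 m²; T_body⁴ − T_wall⁴ = 1.368×10¹⁰ − 8.768×10⁹ = 4.913×10⁹ K⁴.
|P_net| = 0.52·5.67×10⁻⁸·0.01287·4.913×10⁹.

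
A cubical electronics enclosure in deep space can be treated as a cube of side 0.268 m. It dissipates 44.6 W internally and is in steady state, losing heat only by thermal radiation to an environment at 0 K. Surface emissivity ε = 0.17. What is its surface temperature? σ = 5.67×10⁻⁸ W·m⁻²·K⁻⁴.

T ≈ 322 K

Steady state: internal power = radiated power, P = εσA T⁴.
Radiating area A = 6L² = 0.4309 m².
T⁴ = P/(εσA) = 44.6/(0.17·5.67×10⁻⁸·0.4309) = 1.074×10¹⁰ K⁴.
T = (1.074×10¹⁰)^(1/4).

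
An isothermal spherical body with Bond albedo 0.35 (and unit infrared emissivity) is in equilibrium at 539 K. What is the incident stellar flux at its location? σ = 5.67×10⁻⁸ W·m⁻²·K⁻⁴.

S ≈ 29400 W/m²

(1−a)S·πr² = σ·4πr²·T⁴ ⇒ S = 4σT⁴/(1−a).
S = 4·5.67×10⁻⁸·8.440×10¹⁰/0.650.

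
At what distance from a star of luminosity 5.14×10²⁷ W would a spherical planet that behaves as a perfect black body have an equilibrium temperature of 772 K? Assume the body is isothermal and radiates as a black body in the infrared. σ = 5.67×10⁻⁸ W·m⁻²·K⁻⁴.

d ≈ 7.13×10¹⁰ m

For an isothermal black-emitting sphere, (1−a)S·πr² = σ·4πr²·T⁴ ⇒ S = 4σT⁴/(1−a).
S = 4·5.67×10⁻⁸·(772)⁴/1.00 = 80560 W/m².
Flux falls as S = L/(4πd²), so d = √(L/(4πS)) = √(5.14×10²⁷/(4π·80560)).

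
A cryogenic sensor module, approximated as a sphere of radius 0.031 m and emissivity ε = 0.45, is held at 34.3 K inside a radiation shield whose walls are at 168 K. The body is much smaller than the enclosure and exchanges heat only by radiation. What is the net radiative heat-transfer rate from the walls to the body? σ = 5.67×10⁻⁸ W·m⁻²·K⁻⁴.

P_net ≈ 0.245 W

For a small grey body in a large enclosure: P_net = εσA(T_body⁴ − T_wall⁴).
A = 4πr² = 0.01208 m²; T_body⁴ − T_wall⁴ = 1.384×10⁶ − 7.966×10⁸ = -7.952×10⁸ K⁴.
|P_net| = 0.45·5.67×10⁻⁸·0.01208·7.952×10⁸.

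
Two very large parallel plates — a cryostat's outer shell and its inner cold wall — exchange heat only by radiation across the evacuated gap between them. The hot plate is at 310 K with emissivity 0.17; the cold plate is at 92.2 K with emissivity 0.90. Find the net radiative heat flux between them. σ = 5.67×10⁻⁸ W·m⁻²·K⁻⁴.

q ≈ 86.7 W/m²

For two infinite grey parallel plates, q = σ(T₁⁴ − T₂⁴)/(1/ε₁ + 1/ε₂ − 1).
T₁⁴ − T₂⁴ = 9.235×10⁹ − 7.226×10⁷ = 9.163×10⁹ K⁴.
1/ε₁ + 1/ε₂ − 1 = 5.882 + 1.111 − 1 = 5.993.
q = 5.67×10⁻⁸ × 9.163×10⁹ / 5.993.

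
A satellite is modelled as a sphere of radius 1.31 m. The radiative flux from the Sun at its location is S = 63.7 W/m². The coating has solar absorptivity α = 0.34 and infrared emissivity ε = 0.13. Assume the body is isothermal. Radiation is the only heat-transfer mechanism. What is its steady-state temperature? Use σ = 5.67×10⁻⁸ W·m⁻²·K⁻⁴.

T ≈ 165 K

At equilibrium, absorbed power = emitted power.
Absorbing cross-section = πr² = 5.391 m²; emitting surface = 4πr² = 21.57 m² (ratio 4).
αS·A_cross = εσ·A_surf·T⁴  ⇒  T⁴ = αS/(ε·4σ).
T⁴ = 0.340·63.7/(0.13·4·5.67×10⁻⁸) = 7.346×10⁸ K⁴.
T = (7.346×10⁸)^(1/4).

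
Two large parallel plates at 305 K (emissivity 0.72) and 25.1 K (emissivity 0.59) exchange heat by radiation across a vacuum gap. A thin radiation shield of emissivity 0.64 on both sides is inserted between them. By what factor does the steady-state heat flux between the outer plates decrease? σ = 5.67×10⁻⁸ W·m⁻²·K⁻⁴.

Without shield: q₀ = σΔ(T⁴)/(1/ε₁+1/ε₂−1) with denominator 2.084.
With shield the two gaps are in series; the resistances add: (1/ε₁+1/ε_s−1)+(1/ε_s+1/ε₂−1) = 1.951+2.257 = 4.209.
Heat-flux ratio q₀/q = 4.209/2.084.

factor ≈ 2.02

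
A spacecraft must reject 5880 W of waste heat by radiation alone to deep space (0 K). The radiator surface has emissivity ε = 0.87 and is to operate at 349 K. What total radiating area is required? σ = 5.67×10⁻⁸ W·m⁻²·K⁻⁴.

A ≈ 8.03 m²

P = εσA T⁴ ⇒ A = P/(εσT⁴).
T⁴ = 1.484×10¹⁰ K⁴.
A = 5880/(0.87 × 5.67×10⁻⁸ × 1.484×10¹⁰).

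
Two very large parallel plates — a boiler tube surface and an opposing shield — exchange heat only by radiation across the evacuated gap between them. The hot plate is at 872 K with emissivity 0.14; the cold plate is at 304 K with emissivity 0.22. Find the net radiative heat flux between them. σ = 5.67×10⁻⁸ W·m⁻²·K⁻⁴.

q ≈ 3020 W/m²

For two infinite grey parallel plates, q = σ(T₁⁴ − T₂⁴)/(1/ε₁ + 1/ε₂ − 1).
T₁⁴ − T₂⁴ = 5.782×10¹¹ − 8.541×10⁹ = 5.696×10¹¹ K⁴.
1/ε₁ + 1/ε₂ − 1 = 7.143 + 4.545 − 1 = 10.69.
q = 5.67×10⁻⁸ × 5.696×10¹¹ / 10.69.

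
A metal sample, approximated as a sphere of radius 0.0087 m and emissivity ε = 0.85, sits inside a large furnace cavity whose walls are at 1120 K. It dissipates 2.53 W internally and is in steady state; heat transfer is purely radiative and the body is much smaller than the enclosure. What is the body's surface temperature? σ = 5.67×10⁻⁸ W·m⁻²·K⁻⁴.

For a small grey body in a large enclosure, net radiated power = εσA(T⁴ − T_w⁴).
Steady state: P = εσA(T⁴ − T_w⁴) with A = 4πr² = 9.511×10⁻⁴ m².
T⁴ = P/(εσA) + T_w⁴ = 2.53/(0.85·5.67×10⁻⁸·9.511×10⁻⁴) + (1120)⁴
    = 5.519×10¹⁰ + 1.574×10¹² = 1.629×10¹² K⁴.

T ≈ 1130 K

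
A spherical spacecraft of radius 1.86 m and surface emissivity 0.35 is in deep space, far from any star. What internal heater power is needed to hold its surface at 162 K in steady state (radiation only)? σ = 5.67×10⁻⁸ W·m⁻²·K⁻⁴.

P = εσ·4πr²·T⁴.
4πr² = 43.47 m²; T⁴ = 6.887×10⁸ K⁴.
P = 0.35·5.67×10⁻⁸·43.47·6.887×10⁸.

P ≈ 594 W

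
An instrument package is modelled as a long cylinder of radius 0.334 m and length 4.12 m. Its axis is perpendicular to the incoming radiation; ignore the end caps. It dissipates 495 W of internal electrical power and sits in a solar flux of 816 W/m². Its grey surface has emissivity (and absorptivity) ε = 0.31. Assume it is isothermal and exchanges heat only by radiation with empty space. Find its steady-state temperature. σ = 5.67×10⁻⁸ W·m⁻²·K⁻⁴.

At steady state, absorbed solar power + internal power = radiated power.
Absorbed: α·S·A_cross = 0.31·816·2.752 = 696.2 W (cross-section 2rL).
Total input = 696.2 + 495 = 1191 W.
Radiated: εσ·A_surf·T⁴ with A_surf = 2πrL = 8.646 m².
T⁴ = 1191/(0.31·5.67×10⁻⁸·8.646) = 7.838×10⁹ K⁴.

T ≈ 298 K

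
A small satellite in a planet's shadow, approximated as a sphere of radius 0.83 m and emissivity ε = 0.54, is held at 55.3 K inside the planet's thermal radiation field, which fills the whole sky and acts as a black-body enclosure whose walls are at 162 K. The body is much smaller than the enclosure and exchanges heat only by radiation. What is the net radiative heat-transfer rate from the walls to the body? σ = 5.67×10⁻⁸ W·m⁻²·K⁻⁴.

P_net ≈ 180 W

For a small grey body in a large enclosure: P_net = εσA(T_body⁴ − T_wall⁴).
A = 4πr² = 8.657 m²; T_body⁴ − T_wall⁴ = 9.352×10⁶ − 6.887×10⁸ = -6.794×10⁸ K⁴.
|P_net| = 0.54·5.67×10⁻⁸·8.657·6.794×10⁸.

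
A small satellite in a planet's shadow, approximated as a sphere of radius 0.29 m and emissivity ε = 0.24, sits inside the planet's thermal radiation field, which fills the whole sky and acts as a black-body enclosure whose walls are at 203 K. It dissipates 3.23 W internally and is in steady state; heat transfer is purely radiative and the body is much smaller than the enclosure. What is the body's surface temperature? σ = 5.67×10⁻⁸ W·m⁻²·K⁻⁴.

T ≈ 209 K

For a small grey body in a large enclosure, net radiated power = εσA(T⁴ − T_w⁴).
Steady state: P = εσA(T⁴ − T_w⁴) with A = 4πr² = 1.057 m².
T⁴ = P/(εσA) + T_w⁴ = 3.23/(0.24·5.67×10⁻⁸·1.057) + (203)⁴
    = 2.246×10⁸ + 1.698×10⁹ = 1.923×10⁹ K⁴.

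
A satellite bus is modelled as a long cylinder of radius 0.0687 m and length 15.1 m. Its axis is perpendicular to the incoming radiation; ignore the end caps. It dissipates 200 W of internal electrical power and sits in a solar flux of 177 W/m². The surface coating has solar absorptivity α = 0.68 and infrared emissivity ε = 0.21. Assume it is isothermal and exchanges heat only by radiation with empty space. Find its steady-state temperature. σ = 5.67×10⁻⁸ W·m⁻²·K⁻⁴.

At steady state, absorbed solar power + internal power = radiated power.
Absorbed: α·S·A_cross = 0.68·177·2.075 = 249.7 W (cross-section 2rL).
Total input = 249.7 + 200 = 449.7 W.
Radiated: εσ·A_surf·T⁴ with A_surf = 2πrL = 6.518 m².
T⁴ = 449.7/(0.21·5.67×10⁻⁸·6.518) = 5.795×10⁹ K⁴.

T ≈ 276 K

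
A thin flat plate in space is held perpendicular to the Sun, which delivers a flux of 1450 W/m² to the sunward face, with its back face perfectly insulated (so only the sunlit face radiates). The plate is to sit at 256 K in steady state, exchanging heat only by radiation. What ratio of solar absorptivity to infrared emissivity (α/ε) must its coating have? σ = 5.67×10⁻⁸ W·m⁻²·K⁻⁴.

α/ε ≈ 0.168

Balance: αS·A = εσ·1A·T⁴ ⇒ α/ε = σT⁴/S.
α/ε = 5.67×10⁻⁸·(256)⁴/1450 = 5.67×10⁻⁸·4.295×10⁹/1450.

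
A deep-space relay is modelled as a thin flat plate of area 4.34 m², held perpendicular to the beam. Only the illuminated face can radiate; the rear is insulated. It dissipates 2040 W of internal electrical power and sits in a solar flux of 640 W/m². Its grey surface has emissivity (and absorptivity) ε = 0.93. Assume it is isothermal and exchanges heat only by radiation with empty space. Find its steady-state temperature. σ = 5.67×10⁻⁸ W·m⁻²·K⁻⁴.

At steady state, absorbed solar power + internal power = radiated power.
Absorbed: α·S·A_cross = 0.93·640·4.340 = 2583 W (cross-section A).
Total input = 2583 + 2040 = 4623 W.
Radiated: εσ·A_surf·T⁴ with A_surf = A = 4.340 m².
T⁴ = 4623/(0.93·5.67×10⁻⁸·4.340) = 2.020×10¹⁰ K⁴.

T ≈ 377 K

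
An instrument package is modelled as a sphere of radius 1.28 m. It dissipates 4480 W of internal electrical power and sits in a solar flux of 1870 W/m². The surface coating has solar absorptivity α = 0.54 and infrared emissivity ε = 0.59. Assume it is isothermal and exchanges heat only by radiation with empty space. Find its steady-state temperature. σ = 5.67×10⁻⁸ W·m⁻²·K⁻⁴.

T ≈ 344 K

At steady state, absorbed solar power + internal power = radiated power.
Absorbed: α·S·A_cross = 0.54·1870·5.147 = 5198 W (cross-section πr²).
Total input = 5198 + 4480 = 9678 W.
Radiated: εσ·A_surf·T⁴ with A_surf = 4πr² = 20.59 m².
T⁴ = 9678/(0.59·5.67×10⁻⁸·20.59) = 1.405×10¹⁰ K⁴.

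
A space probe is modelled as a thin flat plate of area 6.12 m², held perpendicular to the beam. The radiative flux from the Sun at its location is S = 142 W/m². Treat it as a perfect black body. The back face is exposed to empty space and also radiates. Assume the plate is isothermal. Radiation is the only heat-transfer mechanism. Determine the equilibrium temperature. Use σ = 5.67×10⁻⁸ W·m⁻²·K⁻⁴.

T ≈ 188 K

At equilibrium, absorbed power = emitted power.
Absorbing cross-section = A = 6.120 m²; emitting surface = 2A = 12.24 m² (ratio 2).
S·A_cross = εσ·A_surf·T⁴  ⇒  T⁴ = S/(2σ).
T⁴ = 1.00·142/(2·5.67×10⁻⁸) = 1.252×10⁹ K⁴.
T = (1.252×10⁹)^(1/4).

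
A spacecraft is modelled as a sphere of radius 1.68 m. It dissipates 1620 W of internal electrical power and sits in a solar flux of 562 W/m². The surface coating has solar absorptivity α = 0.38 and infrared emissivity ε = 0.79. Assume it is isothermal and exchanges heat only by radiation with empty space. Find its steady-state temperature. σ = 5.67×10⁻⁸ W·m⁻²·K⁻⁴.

T ≈ 217 K

At steady state, absorbed solar power + internal power = radiated power.
Absorbed: α·S·A_cross = 0.38·562·8.867 = 1894 W (cross-section πr²).
Total input = 1894 + 1620 = 3514 W.
Radiated: εσ·A_surf·T⁴ with A_surf = 4πr² = 35.47 m².
T⁴ = 3514/(0.79·5.67×10⁻⁸·35.47) = 2.212×10⁹ K⁴.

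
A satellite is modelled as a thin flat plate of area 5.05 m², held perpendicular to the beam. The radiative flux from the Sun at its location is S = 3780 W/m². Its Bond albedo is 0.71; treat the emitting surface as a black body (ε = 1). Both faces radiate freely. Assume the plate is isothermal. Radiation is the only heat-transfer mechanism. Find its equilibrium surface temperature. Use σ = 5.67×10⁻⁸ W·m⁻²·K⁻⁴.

At equilibrium, absorbed power = emitted power.
Absorbing cross-section = A = 5.050 m²; emitting surface = 2A = 10.10 m² (ratio 2).
(1−a)S·A_cross = εσ·A_surf·T⁴  ⇒  T⁴ = (1−a)S/(2σ).
T⁴ = 0.290·3780/(2·5.67×10⁻⁸) = 9.667×10⁹ K⁴.
T = (9.667×10⁹)^(1/4).

T ≈ 314 K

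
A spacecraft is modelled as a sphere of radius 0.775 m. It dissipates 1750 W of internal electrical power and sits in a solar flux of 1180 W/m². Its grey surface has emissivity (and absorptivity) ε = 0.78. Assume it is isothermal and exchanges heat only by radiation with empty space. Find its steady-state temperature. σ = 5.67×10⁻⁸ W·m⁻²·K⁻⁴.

T ≈ 320 K

At steady state, absorbed solar power + internal power = radiated power.
Absorbed: α·S·A_cross = 0.78·1180·1.887 = 1737 W (cross-section πr²).
Total input = 1737 + 1750 = 3487 W.
Radiated: εσ·A_surf·T⁴ with A_surf = 4πr² = 7.548 m².
T⁴ = 3487/(0.78·5.67×10⁻⁸·7.548) = 1.045×10¹⁰ K⁴.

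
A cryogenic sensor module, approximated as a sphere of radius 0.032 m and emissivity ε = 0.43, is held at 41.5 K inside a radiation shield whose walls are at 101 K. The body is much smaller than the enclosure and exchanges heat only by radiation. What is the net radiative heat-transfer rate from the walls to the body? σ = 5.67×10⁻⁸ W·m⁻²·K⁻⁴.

For a small grey body in a large enclosure: P_net = εσA(T_body⁴ − T_wall⁴).
A = 4πr² = 0.01287 m²; T_body⁴ − T_wall⁴ = 2.966×10⁶ − 1.041×10⁸ = -1.011×10⁸ K⁴.
|P_net| = 0.43·5.67×10⁻⁸·0.01287·1.011×10⁸.

P_net ≈ 0.0317 W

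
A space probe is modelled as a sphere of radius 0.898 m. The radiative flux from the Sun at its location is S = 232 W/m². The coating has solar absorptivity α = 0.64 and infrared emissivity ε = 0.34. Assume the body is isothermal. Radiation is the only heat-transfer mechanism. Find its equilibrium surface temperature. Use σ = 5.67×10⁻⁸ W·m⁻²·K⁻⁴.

T ≈ 209 K

At equilibrium, absorbed power = emitted power.
Absorbing cross-section = πr² = 2.533 m²; emitting surface = 4πr² = 10.13 m² (ratio 4).
αS·A_cross = εσ·A_surf·T⁴  ⇒  T⁴ = αS/(ε·4σ).
T⁴ = 0.640·232/(0.34·4·5.67×10⁻⁸) = 1.926×10⁹ K⁴.
T = (1.926×10⁹)^(1/4).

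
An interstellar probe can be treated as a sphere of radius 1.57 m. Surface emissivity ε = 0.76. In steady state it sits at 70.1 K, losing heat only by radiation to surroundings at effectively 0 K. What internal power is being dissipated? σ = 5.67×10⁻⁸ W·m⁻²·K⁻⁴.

P ≈ 32.2 W

Steady state: P = εσA T⁴.
A = 4πr² = 30.97 m²; T⁴ = (70.1)⁴ = 2.415×10⁷ K⁴.
P = 0.76 × 5.67×10⁻⁸ × 30.97 × 2.415×10⁷.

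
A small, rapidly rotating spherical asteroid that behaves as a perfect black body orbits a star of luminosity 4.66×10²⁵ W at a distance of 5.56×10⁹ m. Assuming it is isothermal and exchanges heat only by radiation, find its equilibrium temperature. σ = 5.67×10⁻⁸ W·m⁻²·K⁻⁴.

First find the stellar flux at distance d: S = L/(4πd²) = 4.66×10²⁵/(4π·(5.56×10⁹)²) = 1.200×10⁵ W/m².
For an isothermal sphere, absorbed (1−a)S·πr² = emitted σ·4πr²·T⁴, so T⁴ = (1−a)S/(4σ).
T⁴ = 1.00·1.200×10⁵/(4·5.67×10⁻⁸) = 5.289×10¹¹ K⁴.

T ≈ 853 K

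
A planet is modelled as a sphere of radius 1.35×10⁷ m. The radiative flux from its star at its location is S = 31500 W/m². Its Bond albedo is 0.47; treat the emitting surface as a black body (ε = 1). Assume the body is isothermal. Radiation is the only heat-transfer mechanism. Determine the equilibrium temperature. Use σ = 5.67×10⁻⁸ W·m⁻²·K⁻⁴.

T ≈ 521 K

At equilibrium, absorbed power = emitted power.
Absorbing cross-section = πr² = 5.726×10¹⁴ m²; emitting surface = 4πr² = 2.290×10¹⁵ m² (ratio 4).
(1−a)S·A_cross = εσ·A_surf·T⁴  ⇒  T⁴ = (1−a)S/(4σ).
T⁴ = 0.530·31500/(4·5.67×10⁻⁸) = 7.361×10¹⁰ K⁴.
T = (7.361×10¹⁰)^(1/4).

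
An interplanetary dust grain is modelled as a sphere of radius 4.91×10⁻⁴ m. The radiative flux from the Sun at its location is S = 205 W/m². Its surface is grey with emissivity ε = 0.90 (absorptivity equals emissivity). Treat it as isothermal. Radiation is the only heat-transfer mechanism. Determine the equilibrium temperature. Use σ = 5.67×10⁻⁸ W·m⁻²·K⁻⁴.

At equilibrium, absorbed power = emitted power.
Absorbing cross-section = πr² = 7.574×10⁻⁷ m²; emitting surface = 4πr² = 3.030×10⁻⁶ m² (ratio 4).
εS·A_cross = εσ·A_surf·T⁴  ⇒  T⁴ = S/(4σ)   (ε cancels).
T⁴ = 205/(4·5.67×10⁻⁸) = 9.039×10⁸ K⁴.
T = (9.039×10⁸)^(1/4).

T ≈ 173 K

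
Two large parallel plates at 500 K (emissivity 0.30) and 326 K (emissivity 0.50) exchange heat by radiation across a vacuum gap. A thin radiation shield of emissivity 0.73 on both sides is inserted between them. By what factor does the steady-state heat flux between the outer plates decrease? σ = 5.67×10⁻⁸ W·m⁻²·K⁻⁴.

Without shield: q₀ = σΔ(T⁴)/(1/ε₁+1/ε₂−1) with denominator 4.333.
With shield the two gaps are in series; the resistances add: (1/ε₁+1/ε_s−1)+(1/ε_s+1/ε₂−1) = 3.703+2.370 = 6.073.
Heat-flux ratio q₀/q = 6.073/4.333.

factor ≈ 1.40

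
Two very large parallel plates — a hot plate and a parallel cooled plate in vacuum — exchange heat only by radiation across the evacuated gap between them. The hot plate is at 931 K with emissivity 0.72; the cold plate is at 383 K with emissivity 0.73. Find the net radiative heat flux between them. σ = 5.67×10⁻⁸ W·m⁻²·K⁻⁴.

For two infinite grey parallel plates, q = σ(T₁⁴ − T₂⁴)/(1/ε₁ + 1/ε₂ − 1).
T₁⁴ − T₂⁴ = 7.513×10¹¹ − 2.152×10¹⁰ = 7.298×10¹¹ K⁴.
1/ε₁ + 1/ε₂ − 1 = 1.389 + 1.370 − 1 = 1.759.
q = 5.67×10⁻⁸ × 7.298×10¹¹ / 1.759.

q ≈ 23500 W/m²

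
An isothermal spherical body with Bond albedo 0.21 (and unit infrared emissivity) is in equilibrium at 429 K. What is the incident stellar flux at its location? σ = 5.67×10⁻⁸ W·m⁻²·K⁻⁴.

S ≈ 9720 W/m²

(1−a)S·πr² = σ·4πr²·T⁴ ⇒ S = 4σT⁴/(1−a).
S = 4·5.67×10⁻⁸·3.387×10¹⁰/0.790.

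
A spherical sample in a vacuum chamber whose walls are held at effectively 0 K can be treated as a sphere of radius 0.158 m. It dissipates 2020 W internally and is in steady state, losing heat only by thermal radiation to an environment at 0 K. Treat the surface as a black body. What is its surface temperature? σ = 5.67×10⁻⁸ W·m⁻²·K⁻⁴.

T ≈ 581 K

Steady state: internal power = radiated power, P = εσA T⁴.
Radiating area A = 4πr² = 0.3137 m².
T⁴ = P/(εσA) = 2020/(1.0·5.67×10⁻⁸·0.3137) = 1.136×10¹¹ K⁴.
T = (1.136×10¹¹)^(1/4).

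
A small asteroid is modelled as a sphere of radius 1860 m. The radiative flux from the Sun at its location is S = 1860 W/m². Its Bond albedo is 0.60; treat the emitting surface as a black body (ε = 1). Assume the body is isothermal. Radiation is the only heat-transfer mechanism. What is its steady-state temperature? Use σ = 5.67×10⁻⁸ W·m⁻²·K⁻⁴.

At equilibrium, absorbed power = emitted power.
Absorbing cross-section = πr² = 1.087×10⁷ m²; emitting surface = 4πr² = 4.347×10⁷ m² (ratio 4).
(1−a)S·A_cross = εσ·A_surf·T⁴  ⇒  T⁴ = (1−a)S/(4σ).
T⁴ = 0.400·1860/(4·5.67×10⁻⁸) = 3.280×10⁹ K⁴.
T = (3.280×10⁹)^(1/4).

T ≈ 239 K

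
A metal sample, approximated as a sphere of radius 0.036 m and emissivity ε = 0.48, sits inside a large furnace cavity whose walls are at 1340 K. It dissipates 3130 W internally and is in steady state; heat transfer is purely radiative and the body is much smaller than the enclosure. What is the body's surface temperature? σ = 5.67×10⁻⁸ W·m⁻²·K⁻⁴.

T ≈ 1790 K

For a small grey body in a large enclosure, net radiated power = εσA(T⁴ − T_w⁴).
Steady state: P = εσA(T⁴ − T_w⁴) with A = 4πr² = 0.01629 m².
T⁴ = P/(εσA) + T_w⁴ = 3130/(0.48·5.67×10⁻⁸·0.01629) + (1340)⁴
    = 7.062×10¹² + 3.224×10¹² = 1.029×10¹³ K⁴.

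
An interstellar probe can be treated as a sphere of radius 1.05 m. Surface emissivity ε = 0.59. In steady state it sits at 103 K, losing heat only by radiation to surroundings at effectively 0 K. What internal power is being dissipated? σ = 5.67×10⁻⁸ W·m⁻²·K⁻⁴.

P ≈ 52.2 W

Steady state: P = εσA T⁴.
A = 4πr² = 13.85 m²; T⁴ = (103)⁴ = 1.126×10⁸ K⁴.
P = 0.59 × 5.67×10⁻⁸ × 13.85 × 1.126×10⁸.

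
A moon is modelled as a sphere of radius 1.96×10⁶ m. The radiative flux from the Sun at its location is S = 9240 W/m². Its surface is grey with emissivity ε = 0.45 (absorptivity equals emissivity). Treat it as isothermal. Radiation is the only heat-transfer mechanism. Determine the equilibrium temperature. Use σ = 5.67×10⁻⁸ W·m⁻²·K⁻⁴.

T ≈ 449 K

At equilibrium, absorbed power = emitted power.
Absorbing cross-section = πr² = 1.207×10¹³ m²; emitting surface = 4πr² = 4.827×10¹³ m² (ratio 4).
εS·A_cross = εσ·A_surf·T⁴  ⇒  T⁴ = S/(4σ)   (ε cancels).
T⁴ = 9240/(4·5.67×10⁻⁸) = 4.074×10¹⁰ K⁴.
T = (4.074×10¹⁰)^(1/4).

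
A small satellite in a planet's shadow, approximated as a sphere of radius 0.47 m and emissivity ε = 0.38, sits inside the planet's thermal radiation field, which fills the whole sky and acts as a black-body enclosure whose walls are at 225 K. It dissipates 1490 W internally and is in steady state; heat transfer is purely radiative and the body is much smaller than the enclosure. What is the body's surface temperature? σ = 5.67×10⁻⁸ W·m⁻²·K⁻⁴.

For a small grey body in a large enclosure, net radiated power = εσA(T⁴ − T_w⁴).
Steady state: P = εσA(T⁴ − T_w⁴) with A = 4πr² = 2.776 m².
T⁴ = P/(εσA) + T_w⁴ = 1490/(0.38·5.67×10⁻⁸·2.776) + (225)⁴
    = 2.491×10¹⁰ + 2.563×10⁹ = 2.748×10¹⁰ K⁴.

T ≈ 407 K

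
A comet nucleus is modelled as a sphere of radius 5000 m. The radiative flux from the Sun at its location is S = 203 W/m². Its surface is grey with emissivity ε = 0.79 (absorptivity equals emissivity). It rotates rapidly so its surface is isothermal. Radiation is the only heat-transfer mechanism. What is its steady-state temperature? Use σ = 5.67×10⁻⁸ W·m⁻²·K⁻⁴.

At equilibrium, absorbed power = emitted power.
Absorbing cross-section = πr² = 7.854×10⁷ m²; emitting surface = 4πr² = 3.142×10⁸ m² (ratio 4).
εS·A_cross = εσ·A_surf·T⁴  ⇒  T⁴ = S/(4σ)   (ε cancels).
T⁴ = 203/(4·5.67×10⁻⁸) = 8.951×10⁸ K⁴.
T = (8.951×10⁸)^(1/4).

T ≈ 173 K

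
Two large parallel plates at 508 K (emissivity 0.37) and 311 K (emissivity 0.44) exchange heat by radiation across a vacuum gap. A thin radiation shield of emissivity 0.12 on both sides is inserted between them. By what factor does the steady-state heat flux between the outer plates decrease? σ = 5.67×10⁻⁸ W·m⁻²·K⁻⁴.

factor ≈ 4.94

Without shield: q₀ = σΔ(T⁴)/(1/ε₁+1/ε₂−1) with denominator 3.975.
With shield the two gaps are in series; the resistances add: (1/ε₁+1/ε_s−1)+(1/ε_s+1/ε₂−1) = 10.04+9.606 = 19.64.
Heat-flux ratio q₀/q = 19.64/3.975.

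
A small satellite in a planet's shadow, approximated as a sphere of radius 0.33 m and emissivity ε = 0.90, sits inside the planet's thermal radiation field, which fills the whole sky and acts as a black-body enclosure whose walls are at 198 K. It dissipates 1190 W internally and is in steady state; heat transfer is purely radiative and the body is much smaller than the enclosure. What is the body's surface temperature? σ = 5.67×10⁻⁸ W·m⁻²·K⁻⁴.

T ≈ 369 K

For a small grey body in a large enclosure, net radiated power = εσA(T⁴ − T_w⁴).
Steady state: P = εσA(T⁴ − T_w⁴) with A = 4πr² = 1.368 m².
T⁴ = P/(εσA) + T_w⁴ = 1190/(0.90·5.67×10⁻⁸·1.368) + (198)⁴
    = 1.704×10¹⁰ + 1.537×10⁹ = 1.858×10¹⁰ K⁴.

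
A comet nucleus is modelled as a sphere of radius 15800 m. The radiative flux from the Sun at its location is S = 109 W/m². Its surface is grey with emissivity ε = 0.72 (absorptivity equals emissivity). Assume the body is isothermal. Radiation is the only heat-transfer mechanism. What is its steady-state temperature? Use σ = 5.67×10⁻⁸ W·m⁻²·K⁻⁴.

T ≈ 148 K

At equilibrium, absorbed power = emitted power.
Absorbing cross-section = πr² = 7.843×10⁸ m²; emitting surface = 4πr² = 3.137×10⁹ m² (ratio 4).
εS·A_cross = εσ·A_surf·T⁴  ⇒  T⁴ = S/(4σ)   (ε cancels).
T⁴ = 109/(4·5.67×10⁻⁸) = 4.806×10⁸ K⁴.
T = (4.806×10⁸)^(1/4).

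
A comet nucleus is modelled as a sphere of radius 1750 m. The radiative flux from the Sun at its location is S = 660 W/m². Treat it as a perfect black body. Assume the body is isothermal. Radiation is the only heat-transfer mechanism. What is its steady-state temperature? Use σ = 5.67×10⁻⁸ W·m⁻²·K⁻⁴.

T ≈ 232 K

At equilibrium, absorbed power = emitted power.
Absorbing cross-section = πr² = 9.621×10⁶ m²; emitting surface = 4πr² = 3.848×10⁷ m² (ratio 4).
S·A_cross = εσ·A_surf·T⁴  ⇒  T⁴ = S/(4σ).
T⁴ = 1.00·660/(4·5.67×10⁻⁸) = 2.910×10⁹ K⁴.
T = (2.910×10⁹)^(1/4).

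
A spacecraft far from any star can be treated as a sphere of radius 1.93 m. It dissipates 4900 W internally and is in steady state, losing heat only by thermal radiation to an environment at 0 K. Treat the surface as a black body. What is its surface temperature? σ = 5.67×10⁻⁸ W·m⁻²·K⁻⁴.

Steady state: internal power = radiated power, P = εσA T⁴.
Radiating area A = 4πr² = 46.81 m².
T⁴ = P/(εσA) = 4900/(1.0·5.67×10⁻⁸·46.81) = 1.846×10⁹ K⁴.
T = (1.846×10⁹)^(1/4).

T ≈ 207 K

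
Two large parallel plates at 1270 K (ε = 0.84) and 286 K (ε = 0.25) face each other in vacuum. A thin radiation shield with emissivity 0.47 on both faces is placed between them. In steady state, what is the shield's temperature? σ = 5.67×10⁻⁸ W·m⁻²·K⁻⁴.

In steady state the net flux on the hot side equals that on the cold side.
σ(T₁⁴−T_s⁴)/D₁ = σ(T_s⁴−T₂⁴)/D₂, with D₁ = 1/ε₁+1/ε_s−1 = 2.318, D₂ = 1/ε_s+1/ε₂−1 = 5.128.
Solve for T_s⁴: T_s⁴ = (D₂·T₁⁴ + D₁·T₂⁴)/(D₁+D₂) = 1.794×10¹² K⁴.

T_s ≈ 1160 K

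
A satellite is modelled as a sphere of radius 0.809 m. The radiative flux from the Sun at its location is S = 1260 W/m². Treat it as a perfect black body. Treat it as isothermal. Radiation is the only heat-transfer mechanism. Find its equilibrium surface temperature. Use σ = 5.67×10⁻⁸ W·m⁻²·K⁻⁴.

At equilibrium, absorbed power = emitted power.
Absorbing cross-section = πr² = 2.056 m²; emitting surface = 4πr² = 8.224 m² (ratio 4).
S·A_cross = εσ·A_surf·T⁴  ⇒  T⁴ = S/(4σ).
T⁴ = 1.00·1260/(4·5.67×10⁻⁸) = 5.556×10⁹ K⁴.
T = (5.556×10⁹)^(1/4).

T ≈ 273 K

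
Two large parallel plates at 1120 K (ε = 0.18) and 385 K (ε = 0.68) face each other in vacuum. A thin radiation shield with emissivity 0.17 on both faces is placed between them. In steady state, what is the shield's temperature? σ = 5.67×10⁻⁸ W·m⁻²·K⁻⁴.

In steady state the net flux on the hot side equals that on the cold side.
σ(T₁⁴−T_s⁴)/D₁ = σ(T_s⁴−T₂⁴)/D₂, with D₁ = 1/ε₁+1/ε_s−1 = 10.44, D₂ = 1/ε_s+1/ε₂−1 = 6.353.
Solve for T_s⁴: T_s⁴ = (D₂·T₁⁴ + D₁·T₂⁴)/(D₁+D₂) = 6.090×10¹¹ K⁴.

T_s ≈ 883 K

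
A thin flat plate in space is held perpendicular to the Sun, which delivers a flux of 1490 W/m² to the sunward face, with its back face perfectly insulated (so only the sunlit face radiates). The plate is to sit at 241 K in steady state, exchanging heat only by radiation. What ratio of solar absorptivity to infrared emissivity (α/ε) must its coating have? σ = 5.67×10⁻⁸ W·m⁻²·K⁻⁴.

α/ε ≈ 0.128

Balance: αS·A = εσ·1A·T⁴ ⇒ α/ε = σT⁴/S.
α/ε = 5.67×10⁻⁸·(241)⁴/1490 = 5.67×10⁻⁸·3.373×10⁹/1490.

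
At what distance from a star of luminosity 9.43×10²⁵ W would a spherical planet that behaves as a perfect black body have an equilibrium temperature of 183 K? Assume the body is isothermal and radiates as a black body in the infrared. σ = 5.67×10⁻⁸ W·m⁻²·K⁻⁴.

For an isothermal black-emitting sphere, (1−a)S·πr² = σ·4πr²·T⁴ ⇒ S = 4σT⁴/(1−a).
S = 4·5.67×10⁻⁸·(183)⁴/1.00 = 254.4 W/m².
Flux falls as S = L/(4πd²), so d = √(L/(4πS)) = √(9.43×10²⁵/(4π·254.4)).

d ≈ 1.72×10¹¹ m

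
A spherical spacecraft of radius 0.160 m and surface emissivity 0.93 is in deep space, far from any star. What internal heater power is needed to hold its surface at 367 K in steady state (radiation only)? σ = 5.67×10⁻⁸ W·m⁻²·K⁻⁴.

P ≈ 308 W

P = εσ·4πr²·T⁴.
4πr² = 0.3217 m²; T⁴ = 1.814×10¹⁰ K⁴.
P = 0.93·5.67×10⁻⁸·0.3217·1.814×10¹⁰.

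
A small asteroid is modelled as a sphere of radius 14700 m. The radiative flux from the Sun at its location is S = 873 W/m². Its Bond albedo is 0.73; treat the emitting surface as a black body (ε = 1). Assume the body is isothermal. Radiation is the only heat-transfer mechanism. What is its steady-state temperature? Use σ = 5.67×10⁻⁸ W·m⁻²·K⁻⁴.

T ≈ 180 K

At equilibrium, absorbed power = emitted power.
Absorbing cross-section = πr² = 6.789×10⁸ m²; emitting surface = 4πr² = 2.715×10⁹ m² (ratio 4).
(1−a)S·A_cross = εσ·A_surf·T⁴  ⇒  T⁴ = (1−a)S/(4σ).
T⁴ = 0.270·873/(4·5.67×10⁻⁸) = 1.039×10⁹ K⁴.
T = (1.039×10⁹)^(1/4).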